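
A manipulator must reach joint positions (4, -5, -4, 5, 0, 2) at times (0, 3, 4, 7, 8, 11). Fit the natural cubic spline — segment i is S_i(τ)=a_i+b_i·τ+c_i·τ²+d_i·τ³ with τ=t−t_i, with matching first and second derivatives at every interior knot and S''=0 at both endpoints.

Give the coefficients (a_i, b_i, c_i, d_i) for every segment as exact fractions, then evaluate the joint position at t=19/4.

Δ: Δ0=-3, Δ1=1, Δ2=3, Δ3=-5, Δ4=2/3
row 1: diag=8, rhs=24; c'=1/8, d'=3
row 2: denom=8−1·1/8=63/8; d'=(12−1·3)/(63/8)=8/7
row 3: denom=8−3·8/21=48/7; d'=(-48−3·8/7)/(48/7)=-15/2
row 4: denom=8−1·7/48=377/48; d'=(34−1·-15/2)/(377/48)=1992/377
back: M4=1992/377
back: M3=-15/2−7/48·1992/377=-3118/377
back: M2=8/7−8/21·-3118/377=4856/1131
back: M1=3−1/8·4856/1131=2786/1131
M: M0=0, M1=2786/1131, M2=4856/1131, M3=-3118/377, M4=1992/377, M5=0
seg 0: a=4, c=M0/2=0, d=(M1−M0)/(6·3)=1393/10179, b=Δ0−h0·(2M0+M1)/6=-4786/1131
seg 1: a=-5, c=M1/2=1393/1131, d=(M2−M1)/(6·1)=115/377, b=Δ1−h1·(2M1+M2)/6=-607/1131
seg 2: a=-4, c=M2/2=2428/1131, d=(M3−M2)/(6·3)=-245/351, b=Δ2−h2·(2M2+M3)/6=3214/1131
seg 3: a=5, c=M3/2=-1559/377, d=(M4−M3)/(6·1)=2555/1131, b=Δ3−h3·(2M3+M4)/6=-3533/1131
seg 4: a=0, c=M4/2=996/377, d=(M5−M4)/(6·3)=-332/1131, b=Δ4−h4·(2M4+M5)/6=-5222/1131
t_q=19/4 → seg 2, τ=3/4; S=-4+3214/1131·τ+2428/1131·τ²+-245/351·τ³=-23057/24128

  seg 0: a=4 b=-4786/1131 c=0 d=1393/10179
  seg 1: a=-5 b=-607/1131 c=1393/1131 d=115/377
  seg 2: a=-4 b=3214/1131 c=2428/1131 d=-245/351
  seg 3: a=5 b=-3533/1131 c=-1559/377 d=2555/1131
  seg 4: a=0 b=-5222/1131 c=996/377 d=-332/1131
S(19/4) = -23057/24128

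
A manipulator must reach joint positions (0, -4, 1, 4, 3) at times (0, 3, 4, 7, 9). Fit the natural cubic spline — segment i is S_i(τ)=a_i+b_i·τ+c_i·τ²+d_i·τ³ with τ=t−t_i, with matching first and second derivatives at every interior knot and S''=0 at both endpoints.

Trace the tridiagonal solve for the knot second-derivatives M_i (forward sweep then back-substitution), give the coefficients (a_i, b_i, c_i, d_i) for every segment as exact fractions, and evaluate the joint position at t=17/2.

Δ: Δ0=-4/3, Δ1=5, Δ2=1, Δ3=-1/2
row 1: diag=8, rhs=38; c'=1/8, d'=19/4
row 2: denom=8−1·1/8=63/8; d'=(-24−1·19/4)/(63/8)=-230/63
row 3: denom=10−3·8/21=62/7; d'=(-9−3·-230/63)/(62/7)=41/186
back: M3=41/186
back: M2=-230/63−8/21·41/186=-1042/279
back: M1=19/4−1/8·-1042/279=2911/558
M: M0=0, M1=2911/558, M2=-1042/279, M3=41/186, M4=0
seg 0: a=0, c=M0/2=0, d=(M1−M0)/(6·3)=2911/10044, b=Δ0−h0·(2M0+M1)/6=-4399/1116
seg 1: a=-4, c=M1/2=2911/1116, d=(M2−M1)/(6·1)=-185/124, b=Δ1−h1·(2M1+M2)/6=2167/558
seg 2: a=1, c=M2/2=-521/279, d=(M3−M2)/(6·3)=2207/10044, b=Δ2−h2·(2M2+M3)/6=5161/1116
seg 3: a=4, c=M3/2=41/372, d=(M4−M3)/(6·2)=-41/2232, b=Δ3−h3·(2M3+M4)/6=-361/558
t_q=17/2 → seg 3, τ=3/2; S=4+-361/558·τ+41/372·τ²+-41/2232·τ³=19139/5952

  seg 0: a=0 b=-4399/1116 c=0 d=2911/10044
  seg 1: a=-4 b=2167/558 c=2911/1116 d=-185/124
  seg 2: a=1 b=5161/1116 c=-521/279 d=2207/10044
  seg 3: a=4 b=-361/558 c=41/372 d=-41/2232
S(17/2) = 19139/5952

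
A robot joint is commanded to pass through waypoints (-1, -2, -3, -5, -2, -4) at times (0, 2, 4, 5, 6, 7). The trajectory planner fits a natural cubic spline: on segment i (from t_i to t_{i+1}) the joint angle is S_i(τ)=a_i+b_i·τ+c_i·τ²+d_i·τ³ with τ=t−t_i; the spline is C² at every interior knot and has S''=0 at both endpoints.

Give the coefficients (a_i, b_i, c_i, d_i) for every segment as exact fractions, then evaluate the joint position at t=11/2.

  seg 0: a=-1 b=-126/157 c=0 d=95/1256
  seg 1: a=-2 b=33/314 c=285/628 d=-475/1256
  seg 2: a=-3 b=-411/157 c=-285/157 d=382/157
  seg 3: a=-5 b=165/157 c=861/157 d=-555/157
  seg 4: a=-2 b=222/157 c=-804/157 d=268/157
S(11/2) = -4453/1256

Δ: Δ0=-1/2, Δ1=-1/2, Δ2=-2, Δ3=3, Δ4=-2
row 1: diag=8, rhs=0; c'=1/4, d'=0
row 2: denom=6−2·1/4=11/2; d'=(-9−2·0)/(11/2)=-18/11
row 3: denom=4−1·2/11=42/11; d'=(30−1·-18/11)/(42/11)=58/7
row 4: denom=4−1·11/42=157/42; d'=(-30−1·58/7)/(157/42)=-1608/157
back: M4=-1608/157
back: M3=58/7−11/42·-1608/157=1722/157
back: M2=-18/11−2/11·1722/157=-570/157
back: M1=0−1/4·-570/157=285/314
M: M0=0, M1=285/314, M2=-570/157, M3=1722/157, M4=-1608/157, M5=0
seg 0: a=-1, c=M0/2=0, d=(M1−M0)/(6·2)=95/1256, b=Δ0−h0·(2M0+M1)/6=-126/157
seg 1: a=-2, c=M1/2=285/628, d=(M2−M1)/(6·2)=-475/1256, b=Δ1−h1·(2M1+M2)/6=33/314
seg 2: a=-3, c=M2/2=-285/157, d=(M3−M2)/(6·1)=382/157, b=Δ2−h2·(2M2+M3)/6=-411/157
seg 3: a=-5, c=M3/2=861/157, d=(M4−M3)/(6·1)=-555/157, b=Δ3−h3·(2M3+M4)/6=165/157
seg 4: a=-2, c=M4/2=-804/157, d=(M5−M4)/(6·1)=268/157, b=Δ4−h4·(2M4+M5)/6=222/157
t_q=11/2 → seg 3, τ=1/2; S=-5+165/157·τ+861/157·τ²+-555/157·τ³=-4453/1256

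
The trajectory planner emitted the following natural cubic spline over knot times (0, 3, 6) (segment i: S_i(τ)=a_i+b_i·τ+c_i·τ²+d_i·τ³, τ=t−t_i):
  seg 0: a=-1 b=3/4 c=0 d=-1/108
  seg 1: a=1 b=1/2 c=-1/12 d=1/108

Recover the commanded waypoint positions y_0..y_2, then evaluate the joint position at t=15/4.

y_0 = S_0(0) = a_0 = -1
y_1 = S_1(0) = a_1 = 1
y_2 = S_1(3) = 2
t_q=15/4 is in segment 1 (τ=3/4); S_1(τ)=341/256

y_0=-1 y_1=1 y_2=2
S(15/4) = 341/256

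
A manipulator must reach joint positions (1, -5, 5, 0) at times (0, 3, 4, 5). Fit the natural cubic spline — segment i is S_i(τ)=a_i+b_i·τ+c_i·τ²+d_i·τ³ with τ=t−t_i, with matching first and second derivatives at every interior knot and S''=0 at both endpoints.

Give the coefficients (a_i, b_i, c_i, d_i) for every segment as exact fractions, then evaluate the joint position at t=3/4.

Δ: Δ0=-2, Δ1=10, Δ2=-5
row 1: diag=8, rhs=72; c'=1/8, d'=9
row 2: denom=4−1·1/8=31/8; d'=(-90−1·9)/(31/8)=-792/31
back: M2=-792/31
back: M1=9−1/8·-792/31=378/31
M: M0=0, M1=378/31, M2=-792/31, M3=0
seg 0: a=1, c=M0/2=0, d=(M1−M0)/(6·3)=21/31, b=Δ0−h0·(2M0+M1)/6=-251/31
seg 1: a=-5, c=M1/2=189/31, d=(M2−M1)/(6·1)=-195/31, b=Δ1−h1·(2M1+M2)/6=316/31
seg 2: a=5, c=M2/2=-396/31, d=(M3−M2)/(6·1)=132/31, b=Δ2−h2·(2M2+M3)/6=109/31
t_q=3/4 → seg 0, τ=3/4; S=1+-251/31·τ+0·τ²+21/31·τ³=-9497/1984

  seg 0: a=1 b=-251/31 c=0 d=21/31
  seg 1: a=-5 b=316/31 c=189/31 d=-195/31
  seg 2: a=5 b=109/31 c=-396/31 d=132/31
S(3/4) = -9497/1984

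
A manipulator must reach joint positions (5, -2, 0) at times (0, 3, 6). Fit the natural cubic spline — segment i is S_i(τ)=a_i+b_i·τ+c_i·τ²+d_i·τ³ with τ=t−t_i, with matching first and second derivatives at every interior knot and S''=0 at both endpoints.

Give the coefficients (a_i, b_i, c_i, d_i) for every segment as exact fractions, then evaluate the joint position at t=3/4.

  seg 0: a=5 b=-37/12 c=0 d=1/12
  seg 1: a=-2 b=-5/6 c=3/4 d=-1/12
S(3/4) = 697/256

Δ: Δ0=-7/3, Δ1=2/3
row 1: diag=12, rhs=18; c'=1/4, d'=3/2
back: M1=3/2
M: M0=0, M1=3/2, M2=0
seg 0: a=5, c=M0/2=0, d=(M1−M0)/(6·3)=1/12, b=Δ0−h0·(2M0+M1)/6=-37/12
seg 1: a=-2, c=M1/2=3/4, d=(M2−M1)/(6·3)=-1/12, b=Δ1−h1·(2M1+M2)/6=-5/6
t_q=3/4 → seg 0, τ=3/4; S=5+-37/12·τ+0·τ²+1/12·τ³=697/256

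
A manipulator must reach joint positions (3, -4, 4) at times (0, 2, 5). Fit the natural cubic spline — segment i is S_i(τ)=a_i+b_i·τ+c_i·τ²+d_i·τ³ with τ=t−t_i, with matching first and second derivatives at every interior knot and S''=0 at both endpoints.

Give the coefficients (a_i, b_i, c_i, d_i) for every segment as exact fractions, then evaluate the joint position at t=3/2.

  seg 0: a=3 b=-71/15 c=0 d=37/120
  seg 1: a=-4 b=-31/30 c=37/20 d=-37/180
S(3/2) = -979/320

Δ: Δ0=-7/2, Δ1=8/3
row 1: diag=10, rhs=37; c'=3/10, d'=37/10
back: M1=37/10
M: M0=0, M1=37/10, M2=0
seg 0: a=3, c=M0/2=0, d=(M1−M0)/(6·2)=37/120, b=Δ0−h0·(2M0+M1)/6=-71/15
seg 1: a=-4, c=M1/2=37/20, d=(M2−M1)/(6·3)=-37/180, b=Δ1−h1·(2M1+M2)/6=-31/30
t_q=3/2 → seg 0, τ=3/2; S=3+-71/15·τ+0·τ²+37/120·τ³=-979/320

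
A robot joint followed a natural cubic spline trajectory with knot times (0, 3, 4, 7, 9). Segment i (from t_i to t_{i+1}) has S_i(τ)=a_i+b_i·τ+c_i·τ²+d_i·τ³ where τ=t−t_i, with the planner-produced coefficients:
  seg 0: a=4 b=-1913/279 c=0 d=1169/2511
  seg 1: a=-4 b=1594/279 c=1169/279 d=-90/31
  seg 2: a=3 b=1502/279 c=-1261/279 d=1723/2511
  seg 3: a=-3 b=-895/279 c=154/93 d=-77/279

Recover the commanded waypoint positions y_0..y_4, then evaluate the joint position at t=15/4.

y_0=4 y_1=-4 y_2=3 y_3=-3 y_4=-5
S(15/4) = 4217/2976

y_0 = S_0(0) = a_0 = 4
y_1 = S_1(0) = a_1 = -4
y_2 = S_2(0) = a_2 = 3
y_3 = S_3(0) = a_3 = -3
y_4 = S_3(2) = -5
t_q=15/4 is in segment 1 (τ=3/4); S_1(τ)=4217/2976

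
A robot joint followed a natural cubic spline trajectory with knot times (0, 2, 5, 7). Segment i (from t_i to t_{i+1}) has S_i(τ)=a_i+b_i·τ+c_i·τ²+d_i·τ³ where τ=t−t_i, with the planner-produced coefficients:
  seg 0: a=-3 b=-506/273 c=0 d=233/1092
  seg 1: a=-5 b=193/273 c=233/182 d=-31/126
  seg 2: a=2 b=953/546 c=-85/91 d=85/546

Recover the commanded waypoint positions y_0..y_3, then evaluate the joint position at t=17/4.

y_0 = S_0(0) = a_0 = -3
y_1 = S_1(0) = a_1 = -5
y_2 = S_2(0) = a_2 = 2
y_3 = S_2(2) = 3
t_q=17/4 is in segment 1 (τ=9/4); S_1(τ)=3137/11648

y_0=-3 y_1=-5 y_2=2 y_3=3
S(17/4) = 3137/11648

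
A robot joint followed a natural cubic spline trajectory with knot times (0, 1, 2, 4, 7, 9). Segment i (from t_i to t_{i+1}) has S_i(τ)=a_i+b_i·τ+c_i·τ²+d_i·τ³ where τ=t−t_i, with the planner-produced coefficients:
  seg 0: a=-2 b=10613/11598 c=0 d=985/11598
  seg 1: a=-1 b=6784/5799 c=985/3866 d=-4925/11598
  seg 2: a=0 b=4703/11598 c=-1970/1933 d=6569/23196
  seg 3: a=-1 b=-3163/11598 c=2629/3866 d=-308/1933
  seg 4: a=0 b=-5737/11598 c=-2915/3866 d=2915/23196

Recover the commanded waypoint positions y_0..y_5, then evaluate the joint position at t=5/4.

y_0=-2 y_1=-1 y_2=0 y_3=-1 y_4=0 y_5=-3
S(5/4) = -172763/247424

y_0 = S_0(0) = a_0 = -2
y_1 = S_1(0) = a_1 = -1
y_2 = S_2(0) = a_2 = 0
y_3 = S_3(0) = a_3 = -1
y_4 = S_4(0) = a_4 = 0
y_5 = S_4(2) = -3
t_q=5/4 is in segment 1 (τ=1/4); S_1(τ)=-172763/247424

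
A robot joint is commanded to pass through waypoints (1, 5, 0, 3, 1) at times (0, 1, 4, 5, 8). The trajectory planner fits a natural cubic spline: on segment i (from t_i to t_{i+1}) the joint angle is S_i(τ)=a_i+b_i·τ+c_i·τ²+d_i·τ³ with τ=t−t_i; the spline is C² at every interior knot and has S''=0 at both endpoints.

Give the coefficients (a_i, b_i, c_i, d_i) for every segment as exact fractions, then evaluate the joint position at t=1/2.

Δ: Δ0=4, Δ1=-5/3, Δ2=3, Δ3=-2/3
row 1: diag=8, rhs=-34; c'=3/8, d'=-17/4
row 2: denom=8−3·3/8=55/8; d'=(28−3·-17/4)/(55/8)=326/55
row 3: denom=8−1·8/55=432/55; d'=(-22−1·326/55)/(432/55)=-32/9
back: M3=-32/9
back: M2=326/55−8/55·-32/9=58/9
back: M1=-17/4−3/8·58/9=-20/3
M: M0=0, M1=-20/3, M2=58/9, M3=-32/9, M4=0
seg 0: a=1, c=M0/2=0, d=(M1−M0)/(6·1)=-10/9, b=Δ0−h0·(2M0+M1)/6=46/9
seg 1: a=5, c=M1/2=-10/3, d=(M2−M1)/(6·3)=59/81, b=Δ1−h1·(2M1+M2)/6=16/9
seg 2: a=0, c=M2/2=29/9, d=(M3−M2)/(6·1)=-5/3, b=Δ2−h2·(2M2+M3)/6=13/9
seg 3: a=3, c=M3/2=-16/9, d=(M4−M3)/(6·3)=16/81, b=Δ3−h3·(2M3+M4)/6=26/9
t_q=1/2 → seg 0, τ=1/2; S=1+46/9·τ+0·τ²+-10/9·τ³=41/12

  seg 0: a=1 b=46/9 c=0 d=-10/9
  seg 1: a=5 b=16/9 c=-10/3 d=59/81
  seg 2: a=0 b=13/9 c=29/9 d=-5/3
  seg 3: a=3 b=26/9 c=-16/9 d=16/81
S(1/2) = 41/12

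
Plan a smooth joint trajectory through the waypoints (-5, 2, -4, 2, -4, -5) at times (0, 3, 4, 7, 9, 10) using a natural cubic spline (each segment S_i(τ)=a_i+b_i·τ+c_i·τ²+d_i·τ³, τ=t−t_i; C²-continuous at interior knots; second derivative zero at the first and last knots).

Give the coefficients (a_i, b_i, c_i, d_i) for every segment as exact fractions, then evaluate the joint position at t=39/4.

Δ: Δ0=7/3, Δ1=-6, Δ2=2, Δ3=-3, Δ4=-1
row 1: diag=8, rhs=-50; c'=1/8, d'=-25/4
row 2: denom=8−1·1/8=63/8; d'=(48−1·-25/4)/(63/8)=62/9
row 3: denom=10−3·8/21=62/7; d'=(-30−3·62/9)/(62/7)=-532/93
row 4: denom=6−2·7/31=172/31; d'=(12−2·-532/93)/(172/31)=545/129
back: M4=545/129
back: M3=-532/93−7/31·545/129=-287/43
back: M2=62/9−8/21·-287/43=3650/387
back: M1=-25/4−1/8·3650/387=-2875/387
M: M0=0, M1=-2875/387, M2=3650/387, M3=-287/43, M4=545/129, M5=0
seg 0: a=-5, c=M0/2=0, d=(M1−M0)/(6·3)=-2875/6966, b=Δ0−h0·(2M0+M1)/6=4681/774
seg 1: a=2, c=M1/2=-2875/774, d=(M2−M1)/(6·1)=725/258, b=Δ1−h1·(2M1+M2)/6=-1972/387
seg 2: a=-4, c=M2/2=1825/387, d=(M3−M2)/(6·3)=-6233/6966, b=Δ2−h2·(2M2+M3)/6=-3169/774
seg 3: a=2, c=M3/2=-287/86, d=(M4−M3)/(6·2)=703/774, b=Δ3−h3·(2M3+M4)/6=16/387
seg 4: a=-4, c=M4/2=545/258, d=(M5−M4)/(6·1)=-545/774, b=Δ4−h4·(2M4+M5)/6=-932/387
t_q=39/4 → seg 4, τ=3/4; S=-4+-932/387·τ+545/258·τ²+-545/774·τ³=-81157/16512

  seg 0: a=-5 b=4681/774 c=0 d=-2875/6966
  seg 1: a=2 b=-1972/387 c=-2875/774 d=725/258
  seg 2: a=-4 b=-3169/774 c=1825/387 d=-6233/6966
  seg 3: a=2 b=16/387 c=-287/86 d=703/774
  seg 4: a=-4 b=-932/387 c=545/258 d=-545/774
S(39/4) = -81157/16512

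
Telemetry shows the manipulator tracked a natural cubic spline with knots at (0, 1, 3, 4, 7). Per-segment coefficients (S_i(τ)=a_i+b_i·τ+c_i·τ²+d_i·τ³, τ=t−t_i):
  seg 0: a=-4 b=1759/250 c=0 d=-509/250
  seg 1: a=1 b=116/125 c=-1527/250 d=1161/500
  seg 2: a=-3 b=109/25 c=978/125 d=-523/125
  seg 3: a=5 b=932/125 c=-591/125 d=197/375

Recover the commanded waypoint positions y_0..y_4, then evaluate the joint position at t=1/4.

y_0 = S_0(0) = a_0 = -4
y_1 = S_1(0) = a_1 = 1
y_2 = S_2(0) = a_2 = -3
y_3 = S_3(0) = a_3 = 5
y_4 = S_3(3) = -1
t_q=1/4 is in segment 0 (τ=1/4); S_0(τ)=-7273/3200

y_0=-4 y_1=1 y_2=-3 y_3=5 y_4=-1
S(1/4) = -7273/3200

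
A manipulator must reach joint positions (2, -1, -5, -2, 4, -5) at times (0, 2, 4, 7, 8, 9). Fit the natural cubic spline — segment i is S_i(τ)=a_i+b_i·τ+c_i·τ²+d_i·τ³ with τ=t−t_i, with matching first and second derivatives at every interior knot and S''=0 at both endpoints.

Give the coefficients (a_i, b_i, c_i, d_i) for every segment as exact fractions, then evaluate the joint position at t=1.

  seg 0: a=2 b=-719/517 c=0 d=-113/4136
  seg 1: a=-1 b=-1777/1034 c=-339/2068 d=6/517
  seg 2: a=-5 b=-2311/1034 c=-195/2068 d=2425/6204
  seg 3: a=-2 b=16033/2068 c=1770/517 d=-10705/2068
  seg 4: a=4 b=-961/1034 c=-25035/2068 d=8345/2068
S(1) = 2407/4136

Δ: Δ0=-3/2, Δ1=-2, Δ2=1, Δ3=6, Δ4=-9
row 1: diag=8, rhs=-3; c'=1/4, d'=-3/8
row 2: denom=10−2·1/4=19/2; d'=(18−2·-3/8)/(19/2)=75/38
row 3: denom=8−3·6/19=134/19; d'=(30−3·75/38)/(134/19)=915/268
row 4: denom=4−1·19/134=517/134; d'=(-90−1·915/268)/(517/134)=-25035/1034
back: M4=-25035/1034
back: M3=915/268−19/134·-25035/1034=3540/517
back: M2=75/38−6/19·3540/517=-195/1034
back: M1=-3/8−1/4·-195/1034=-339/1034
M: M0=0, M1=-339/1034, M2=-195/1034, M3=3540/517, M4=-25035/1034, M5=0
seg 0: a=2, c=M0/2=0, d=(M1−M0)/(6·2)=-113/4136, b=Δ0−h0·(2M0+M1)/6=-719/517
seg 1: a=-1, c=M1/2=-339/2068, d=(M2−M1)/(6·2)=6/517, b=Δ1−h1·(2M1+M2)/6=-1777/1034
seg 2: a=-5, c=M2/2=-195/2068, d=(M3−M2)/(6·3)=2425/6204, b=Δ2−h2·(2M2+M3)/6=-2311/1034
seg 3: a=-2, c=M3/2=1770/517, d=(M4−M3)/(6·1)=-10705/2068, b=Δ3−h3·(2M3+M4)/6=16033/2068
seg 4: a=4, c=M4/2=-25035/2068, d=(M5−M4)/(6·1)=8345/2068, b=Δ4−h4·(2M4+M5)/6=-961/1034
t_q=1 → seg 0, τ=1; S=2+-719/517·τ+0·τ²+-113/4136·τ³=2407/4136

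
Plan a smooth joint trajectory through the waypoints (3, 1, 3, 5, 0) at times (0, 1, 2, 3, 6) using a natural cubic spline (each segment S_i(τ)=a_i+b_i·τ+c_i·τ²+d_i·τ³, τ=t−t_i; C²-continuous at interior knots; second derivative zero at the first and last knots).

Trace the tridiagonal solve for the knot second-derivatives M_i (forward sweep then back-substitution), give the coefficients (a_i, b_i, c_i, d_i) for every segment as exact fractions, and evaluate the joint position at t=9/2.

  seg 0: a=3 b=-1057/348 c=0 d=361/348
  seg 1: a=1 b=13/174 c=361/116 d=-413/348
  seg 2: a=3 b=953/348 c=-13/29 d=-101/348
  seg 3: a=5 b=169/174 c=-153/116 d=17/116
S(9/2) = 3697/928

Δ: Δ0=-2, Δ1=2, Δ2=2, Δ3=-5/3
row 1: diag=4, rhs=24; c'=1/4, d'=6
row 2: denom=4−1·1/4=15/4; d'=(0−1·6)/(15/4)=-8/5
row 3: denom=8−1·4/15=116/15; d'=(-22−1·-8/5)/(116/15)=-153/58
back: M3=-153/58
back: M2=-8/5−4/15·-153/58=-26/29
back: M1=6−1/4·-26/29=361/58
M: M0=0, M1=361/58, M2=-26/29, M3=-153/58, M4=0
seg 0: a=3, c=M0/2=0, d=(M1−M0)/(6·1)=361/348, b=Δ0−h0·(2M0+M1)/6=-1057/348
seg 1: a=1, c=M1/2=361/116, d=(M2−M1)/(6·1)=-413/348, b=Δ1−h1·(2M1+M2)/6=13/174
seg 2: a=3, c=M2/2=-13/29, d=(M3−M2)/(6·1)=-101/348, b=Δ2−h2·(2M2+M3)/6=953/348
seg 3: a=5, c=M3/2=-153/116, d=(M4−M3)/(6·3)=17/116, b=Δ3−h3·(2M3+M4)/6=169/174
t_q=9/2 → seg 3, τ=3/2; S=5+169/174·τ+-153/116·τ²+17/116·τ³=3697/928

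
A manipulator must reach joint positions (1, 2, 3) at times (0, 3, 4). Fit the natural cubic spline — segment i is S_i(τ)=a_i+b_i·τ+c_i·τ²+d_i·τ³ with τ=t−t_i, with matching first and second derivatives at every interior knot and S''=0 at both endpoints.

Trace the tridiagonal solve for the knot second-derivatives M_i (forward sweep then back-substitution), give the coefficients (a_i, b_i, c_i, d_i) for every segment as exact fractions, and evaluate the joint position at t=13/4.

  seg 0: a=1 b=1/12 c=0 d=1/36
  seg 1: a=2 b=5/6 c=1/4 d=-1/12
S(13/4) = 569/256

Δ: Δ0=1/3, Δ1=1
row 1: diag=8, rhs=4; c'=1/8, d'=1/2
back: M1=1/2
M: M0=0, M1=1/2, M2=0
seg 0: a=1, c=M0/2=0, d=(M1−M0)/(6·3)=1/36, b=Δ0−h0·(2M0+M1)/6=1/12
seg 1: a=2, c=M1/2=1/4, d=(M2−M1)/(6·1)=-1/12, b=Δ1−h1·(2M1+M2)/6=5/6
t_q=13/4 → seg 1, τ=1/4; S=2+5/6·τ+1/4·τ²+-1/12·τ³=569/256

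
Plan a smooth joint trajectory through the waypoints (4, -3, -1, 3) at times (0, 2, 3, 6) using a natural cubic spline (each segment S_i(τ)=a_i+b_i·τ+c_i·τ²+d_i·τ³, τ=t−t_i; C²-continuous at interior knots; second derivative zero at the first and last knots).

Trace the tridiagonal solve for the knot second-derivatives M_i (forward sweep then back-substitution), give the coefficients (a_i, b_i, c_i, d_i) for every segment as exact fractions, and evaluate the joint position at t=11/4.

Δ: Δ0=-7/2, Δ1=2, Δ2=4/3
row 1: diag=6, rhs=33; c'=1/6, d'=11/2
row 2: denom=8−1·1/6=47/6; d'=(-4−1·11/2)/(47/6)=-57/47
back: M2=-57/47
back: M1=11/2−1/6·-57/47=268/47
M: M0=0, M1=268/47, M2=-57/47, M3=0
seg 0: a=4, c=M0/2=0, d=(M1−M0)/(6·2)=67/141, b=Δ0−h0·(2M0+M1)/6=-1523/282
seg 1: a=-3, c=M1/2=134/47, d=(M2−M1)/(6·1)=-325/282, b=Δ1−h1·(2M1+M2)/6=85/282
seg 2: a=-1, c=M2/2=-57/94, d=(M3−M2)/(6·3)=19/282, b=Δ2−h2·(2M2+M3)/6=359/141
t_q=11/4 → seg 1, τ=3/4; S=-3+85/282·τ+134/47·τ²+-325/282·τ³=-9965/6016

  seg 0: a=4 b=-1523/282 c=0 d=67/141
  seg 1: a=-3 b=85/282 c=134/47 d=-325/282
  seg 2: a=-1 b=359/141 c=-57/94 d=19/282
S(11/4) = -9965/6016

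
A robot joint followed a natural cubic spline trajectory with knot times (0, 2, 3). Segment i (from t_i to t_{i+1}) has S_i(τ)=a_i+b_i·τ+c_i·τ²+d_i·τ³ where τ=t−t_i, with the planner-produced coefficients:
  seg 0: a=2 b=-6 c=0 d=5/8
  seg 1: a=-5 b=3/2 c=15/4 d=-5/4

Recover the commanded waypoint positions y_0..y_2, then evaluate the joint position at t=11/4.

y_0 = S_0(0) = a_0 = 2
y_1 = S_1(0) = a_1 = -5
y_2 = S_1(1) = -1
t_q=11/4 is in segment 1 (τ=3/4); S_1(τ)=-587/256

y_0=2 y_1=-5 y_2=-1
S(11/4) = -587/256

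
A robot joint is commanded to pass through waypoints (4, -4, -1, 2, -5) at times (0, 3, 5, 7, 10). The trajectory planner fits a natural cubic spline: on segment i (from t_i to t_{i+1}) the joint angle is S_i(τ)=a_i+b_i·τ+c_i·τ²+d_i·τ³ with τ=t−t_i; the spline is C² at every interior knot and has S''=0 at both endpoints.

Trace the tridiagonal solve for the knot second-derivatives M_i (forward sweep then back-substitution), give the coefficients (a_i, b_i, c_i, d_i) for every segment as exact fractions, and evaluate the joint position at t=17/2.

Δ: Δ0=-8/3, Δ1=3/2, Δ2=3/2, Δ3=-7/3
row 1: diag=10, rhs=25; c'=1/5, d'=5/2
row 2: denom=8−2·1/5=38/5; d'=(0−2·5/2)/(38/5)=-25/38
row 3: denom=10−2·5/19=180/19; d'=(-23−2·-25/38)/(180/19)=-103/45
back: M3=-103/45
back: M2=-25/38−5/19·-103/45=-1/18
back: M1=5/2−1/5·-1/18=113/45
M: M0=0, M1=113/45, M2=-1/18, M3=-103/45, M4=0
seg 0: a=4, c=M0/2=0, d=(M1−M0)/(6·3)=113/810, b=Δ0−h0·(2M0+M1)/6=-353/90
seg 1: a=-4, c=M1/2=113/90, d=(M2−M1)/(6·2)=-77/360, b=Δ1−h1·(2M1+M2)/6=-7/45
seg 2: a=-1, c=M2/2=-1/36, d=(M3−M2)/(6·2)=-67/360, b=Δ2−h2·(2M2+M3)/6=23/10
seg 3: a=2, c=M3/2=-103/90, d=(M4−M3)/(6·3)=103/810, b=Δ3−h3·(2M3+M4)/6=-2/45
t_q=17/2 → seg 3, τ=3/2; S=2+-2/45·τ+-103/90·τ²+103/810·τ³=-17/80

  seg 0: a=4 b=-353/90 c=0 d=113/810
  seg 1: a=-4 b=-7/45 c=113/90 d=-77/360
  seg 2: a=-1 b=23/10 c=-1/36 d=-67/360
  seg 3: a=2 b=-2/45 c=-103/90 d=103/810
S(17/2) = -17/80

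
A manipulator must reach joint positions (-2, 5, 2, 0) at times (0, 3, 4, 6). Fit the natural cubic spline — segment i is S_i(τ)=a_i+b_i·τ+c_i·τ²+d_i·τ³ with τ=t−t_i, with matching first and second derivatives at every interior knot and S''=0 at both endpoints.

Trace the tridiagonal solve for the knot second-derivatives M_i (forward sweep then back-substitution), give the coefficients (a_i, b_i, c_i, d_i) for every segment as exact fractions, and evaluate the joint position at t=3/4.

  seg 0: a=-2 b=635/141 c=0 d=-34/141
  seg 1: a=5 b=-283/141 c=-102/47 d=166/141
  seg 2: a=2 b=-397/141 c=64/47 d=-32/141
S(3/4) = 1919/1504

Δ: Δ0=7/3, Δ1=-3, Δ2=-1
row 1: diag=8, rhs=-32; c'=1/8, d'=-4
row 2: denom=6−1·1/8=47/8; d'=(12−1·-4)/(47/8)=128/47
back: M2=128/47
back: M1=-4−1/8·128/47=-204/47
M: M0=0, M1=-204/47, M2=128/47, M3=0
seg 0: a=-2, c=M0/2=0, d=(M1−M0)/(6·3)=-34/141, b=Δ0−h0·(2M0+M1)/6=635/141
seg 1: a=5, c=M1/2=-102/47, d=(M2−M1)/(6·1)=166/141, b=Δ1−h1·(2M1+M2)/6=-283/141
seg 2: a=2, c=M2/2=64/47, d=(M3−M2)/(6·2)=-32/141, b=Δ2−h2·(2M2+M3)/6=-397/141
t_q=3/4 → seg 0, τ=3/4; S=-2+635/141·τ+0·τ²+-34/141·τ³=1919/1504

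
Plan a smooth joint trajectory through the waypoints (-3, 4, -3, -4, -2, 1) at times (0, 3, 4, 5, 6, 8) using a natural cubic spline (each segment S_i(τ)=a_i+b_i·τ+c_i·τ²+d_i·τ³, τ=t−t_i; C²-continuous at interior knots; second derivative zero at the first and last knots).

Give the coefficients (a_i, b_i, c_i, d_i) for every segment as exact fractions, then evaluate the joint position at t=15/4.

Δ: Δ0=7/3, Δ1=-7, Δ2=-1, Δ3=2, Δ4=3/2
row 1: diag=8, rhs=-56; c'=1/8, d'=-7
row 2: denom=4−1·1/8=31/8; d'=(36−1·-7)/(31/8)=344/31
row 3: denom=4−1·8/31=116/31; d'=(18−1·344/31)/(116/31)=107/58
row 4: denom=6−1·31/116=665/116; d'=(-3−1·107/58)/(665/116)=-562/665
back: M4=-562/665
back: M3=107/58−31/116·-562/665=1377/665
back: M2=344/31−8/31·1377/665=7024/665
back: M1=-7−1/8·7024/665=-5533/665
M: M0=0, M1=-5533/665, M2=7024/665, M3=1377/665, M4=-562/665, M5=0
seg 0: a=-3, c=M0/2=0, d=(M1−M0)/(6·3)=-5533/11970, b=Δ0−h0·(2M0+M1)/6=25909/3990
seg 1: a=4, c=M1/2=-5533/1330, d=(M2−M1)/(6·1)=12557/3990, b=Δ1−h1·(2M1+M2)/6=-11944/1995
seg 2: a=-3, c=M2/2=3512/665, d=(M3−M2)/(6·1)=-5647/3990, b=Δ2−h2·(2M2+M3)/6=-3883/798
seg 3: a=-4, c=M3/2=1377/1330, d=(M4−M3)/(6·1)=-277/570, b=Δ3−h3·(2M3+M4)/6=2894/1995
seg 4: a=-2, c=M4/2=-281/665, d=(M5−M4)/(6·2)=281/3990, b=Δ4−h4·(2M4+M5)/6=8233/3990
t_q=15/4 → seg 1, τ=3/4; S=4+-11944/1995·τ+-5533/1330·τ²+12557/3990·τ³=-127903/85120

  seg 0: a=-3 b=25909/3990 c=0 d=-5533/11970
  seg 1: a=4 b=-11944/1995 c=-5533/1330 d=12557/3990
  seg 2: a=-3 b=-3883/798 c=3512/665 d=-5647/3990
  seg 3: a=-4 b=2894/1995 c=1377/1330 d=-277/570
  seg 4: a=-2 b=8233/3990 c=-281/665 d=281/3990
S(15/4) = -127903/85120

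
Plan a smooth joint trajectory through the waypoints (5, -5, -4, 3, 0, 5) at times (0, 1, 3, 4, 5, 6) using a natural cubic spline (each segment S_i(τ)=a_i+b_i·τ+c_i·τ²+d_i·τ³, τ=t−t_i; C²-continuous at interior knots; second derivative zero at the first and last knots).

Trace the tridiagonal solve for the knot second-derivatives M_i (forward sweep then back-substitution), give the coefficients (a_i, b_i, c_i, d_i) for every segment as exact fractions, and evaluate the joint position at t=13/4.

  seg 0: a=5 b=-431/38 c=0 d=51/38
  seg 1: a=-5 b=-139/19 c=153/38 d=-9/152
  seg 2: a=-4 b=307/38 c=279/76 d=-19/4
  seg 3: a=3 b=89/76 c=-201/19 d=487/76
  seg 4: a=0 b=-29/38 c=657/76 d=-219/76
S(13/4) = -8877/4864

Δ: Δ0=-10, Δ1=1/2, Δ2=7, Δ3=-3, Δ4=5
row 1: diag=6, rhs=63; c'=1/3, d'=21/2
row 2: denom=6−2·1/3=16/3; d'=(39−2·21/2)/(16/3)=27/8
row 3: denom=4−1·3/16=61/16; d'=(-60−1·27/8)/(61/16)=-1014/61
row 4: denom=4−1·16/61=228/61; d'=(48−1·-1014/61)/(228/61)=657/38
back: M4=657/38
back: M3=-1014/61−16/61·657/38=-402/19
back: M2=27/8−3/16·-402/19=279/38
back: M1=21/2−1/3·279/38=153/19
M: M0=0, M1=153/19, M2=279/38, M3=-402/19, M4=657/38, M5=0
seg 0: a=5, c=M0/2=0, d=(M1−M0)/(6·1)=51/38, b=Δ0−h0·(2M0+M1)/6=-431/38
seg 1: a=-5, c=M1/2=153/38, d=(M2−M1)/(6·2)=-9/152, b=Δ1−h1·(2M1+M2)/6=-139/19
seg 2: a=-4, c=M2/2=279/76, d=(M3−M2)/(6·1)=-19/4, b=Δ2−h2·(2M2+M3)/6=307/38
seg 3: a=3, c=M3/2=-201/19, d=(M4−M3)/(6·1)=487/76, b=Δ3−h3·(2M3+M4)/6=89/76
seg 4: a=0, c=M4/2=657/76, d=(M5−M4)/(6·1)=-219/76, b=Δ4−h4·(2M4+M5)/6=-29/38
t_q=13/4 → seg 2, τ=1/4; S=-4+307/38·τ+279/76·τ²+-19/4·τ³=-8877/4864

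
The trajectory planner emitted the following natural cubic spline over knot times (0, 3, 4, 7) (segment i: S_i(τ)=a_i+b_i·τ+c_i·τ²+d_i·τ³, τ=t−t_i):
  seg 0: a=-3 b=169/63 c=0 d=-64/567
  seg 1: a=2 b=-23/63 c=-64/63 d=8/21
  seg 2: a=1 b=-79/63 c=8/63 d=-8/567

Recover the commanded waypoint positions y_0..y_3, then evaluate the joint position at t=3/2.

y_0 = S_0(0) = a_0 = -3
y_1 = S_1(0) = a_1 = 2
y_2 = S_2(0) = a_2 = 1
y_3 = S_2(3) = -2
t_q=3/2 is in segment 0 (τ=3/2); S_0(τ)=9/14

y_0=-3 y_1=2 y_2=1 y_3=-2
S(3/2) = 9/14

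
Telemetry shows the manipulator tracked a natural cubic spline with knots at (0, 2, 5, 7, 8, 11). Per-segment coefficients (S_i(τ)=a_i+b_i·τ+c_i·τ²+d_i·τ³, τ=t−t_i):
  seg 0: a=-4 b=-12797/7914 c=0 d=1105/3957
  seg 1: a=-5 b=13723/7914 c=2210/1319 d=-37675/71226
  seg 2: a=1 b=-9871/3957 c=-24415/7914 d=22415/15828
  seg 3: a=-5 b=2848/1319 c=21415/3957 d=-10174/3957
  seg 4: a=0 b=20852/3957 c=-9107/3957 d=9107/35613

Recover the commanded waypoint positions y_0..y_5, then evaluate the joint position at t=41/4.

y_0 = S_0(0) = a_0 = -4
y_1 = S_1(0) = a_1 = -5
y_2 = S_2(0) = a_2 = 1
y_3 = S_3(0) = a_3 = -5
y_4 = S_4(0) = a_4 = 0
y_5 = S_4(3) = 2
t_q=41/4 is in segment 4 (τ=9/4); S_4(τ)=263229/84416

y_0=-4 y_1=-5 y_2=1 y_3=-5 y_4=0 y_5=2
S(41/4) = 263229/84416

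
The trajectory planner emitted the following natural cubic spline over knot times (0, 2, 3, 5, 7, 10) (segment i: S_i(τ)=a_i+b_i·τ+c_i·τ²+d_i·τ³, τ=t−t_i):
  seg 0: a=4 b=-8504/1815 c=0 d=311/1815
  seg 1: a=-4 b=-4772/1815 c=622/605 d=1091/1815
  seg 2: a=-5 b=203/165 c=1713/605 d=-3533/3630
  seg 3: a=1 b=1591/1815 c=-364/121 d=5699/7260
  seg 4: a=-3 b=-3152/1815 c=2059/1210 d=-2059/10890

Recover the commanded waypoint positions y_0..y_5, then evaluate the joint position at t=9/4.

y_0 = S_0(0) = a_0 = 4
y_1 = S_1(0) = a_1 = -4
y_2 = S_2(0) = a_2 = -5
y_3 = S_3(0) = a_3 = 1
y_4 = S_4(0) = a_4 = -3
y_5 = S_4(3) = 2
t_q=9/4 is in segment 1 (τ=1/4); S_1(τ)=-177479/38720

y_0=4 y_1=-4 y_2=-5 y_3=1 y_4=-3 y_5=2
S(9/4) = -177479/38720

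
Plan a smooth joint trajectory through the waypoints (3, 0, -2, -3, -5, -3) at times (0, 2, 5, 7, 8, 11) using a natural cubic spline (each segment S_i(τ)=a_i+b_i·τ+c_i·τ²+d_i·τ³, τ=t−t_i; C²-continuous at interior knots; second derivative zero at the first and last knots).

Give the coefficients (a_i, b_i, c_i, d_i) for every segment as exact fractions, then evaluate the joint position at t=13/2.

Δ: Δ0=-3/2, Δ1=-2/3, Δ2=-1/2, Δ3=-2, Δ4=2/3
row 1: diag=10, rhs=5; c'=3/10, d'=1/2
row 2: denom=10−3·3/10=91/10; d'=(1−3·1/2)/(91/10)=-5/91
row 3: denom=6−2·20/91=506/91; d'=(-9−2·-5/91)/(506/91)=-809/506
row 4: denom=8−1·91/506=3957/506; d'=(16−1·-809/506)/(3957/506)=8905/3957
back: M4=8905/3957
back: M3=-809/506−91/506·8905/3957=-7928/3957
back: M2=-5/91−20/91·-7928/3957=1525/3957
back: M1=1/2−3/10·1525/3957=507/1319
M: M0=0, M1=507/1319, M2=1525/3957, M3=-7928/3957, M4=8905/3957, M5=0
seg 0: a=3, c=M0/2=0, d=(M1−M0)/(6·2)=169/5276, b=Δ0−h0·(2M0+M1)/6=-4295/2638
seg 1: a=0, c=M1/2=507/2638, d=(M2−M1)/(6·3)=2/35613, b=Δ1−h1·(2M1+M2)/6=-3281/2638
seg 2: a=-2, c=M2/2=1525/7914, d=(M3−M2)/(6·2)=-3151/15828, b=Δ2−h2·(2M2+M3)/6=-235/2638
seg 3: a=-3, c=M3/2=-3964/3957, d=(M4−M3)/(6·1)=5611/7914, b=Δ3−h3·(2M3+M4)/6=-13511/7914
seg 4: a=-5, c=M4/2=8905/7914, d=(M5−M4)/(6·3)=-8905/71226, b=Δ4−h4·(2M4+M5)/6=-2089/1319
t_q=13/2 → seg 2, τ=3/2; S=-2+-235/2638·τ+1525/7914·τ²+-3151/15828·τ³=-100115/42208

  seg 0: a=3 b=-4295/2638 c=0 d=169/5276
  seg 1: a=0 b=-3281/2638 c=507/2638 d=2/35613
  seg 2: a=-2 b=-235/2638 c=1525/7914 d=-3151/15828
  seg 3: a=-3 b=-13511/7914 c=-3964/3957 d=5611/7914
  seg 4: a=-5 b=-2089/1319 c=8905/7914 d=-8905/71226
S(13/2) = -100115/42208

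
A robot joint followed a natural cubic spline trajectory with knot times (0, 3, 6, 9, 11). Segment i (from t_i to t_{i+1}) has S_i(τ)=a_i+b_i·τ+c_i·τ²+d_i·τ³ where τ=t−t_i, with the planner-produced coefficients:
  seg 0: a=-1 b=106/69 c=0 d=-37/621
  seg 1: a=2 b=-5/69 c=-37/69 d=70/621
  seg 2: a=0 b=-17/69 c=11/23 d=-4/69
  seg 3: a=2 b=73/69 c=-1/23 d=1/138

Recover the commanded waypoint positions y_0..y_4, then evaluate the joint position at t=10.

y_0 = S_0(0) = a_0 = -1
y_1 = S_1(0) = a_1 = 2
y_2 = S_2(0) = a_2 = 0
y_3 = S_3(0) = a_3 = 2
y_4 = S_3(2) = 4
t_q=10 is in segment 3 (τ=1); S_3(τ)=139/46

y_0=-1 y_1=2 y_2=0 y_3=2 y_4=4
S(10) = 139/46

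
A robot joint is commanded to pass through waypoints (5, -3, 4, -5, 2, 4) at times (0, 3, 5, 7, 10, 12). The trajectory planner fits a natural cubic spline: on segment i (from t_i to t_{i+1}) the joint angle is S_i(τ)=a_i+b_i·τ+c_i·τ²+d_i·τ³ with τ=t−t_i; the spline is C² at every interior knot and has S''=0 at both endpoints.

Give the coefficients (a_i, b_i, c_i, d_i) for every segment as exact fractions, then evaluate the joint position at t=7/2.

Δ: Δ0=-8/3, Δ1=7/2, Δ2=-9/2, Δ3=7/3, Δ4=1
row 1: diag=10, rhs=37; c'=1/5, d'=37/10
row 2: denom=8−2·1/5=38/5; d'=(-48−2·37/10)/(38/5)=-277/38
row 3: denom=10−2·5/19=180/19; d'=(41−2·-277/38)/(180/19)=88/15
row 4: denom=10−3·19/60=181/20; d'=(-8−3·88/15)/(181/20)=-512/181
back: M4=-512/181
back: M3=88/15−19/60·-512/181=1224/181
back: M2=-277/38−5/19·1224/181=-3283/362
back: M1=37/10−1/5·-3283/362=998/181
M: M0=0, M1=998/181, M2=-3283/362, M3=1224/181, M4=-512/181, M5=0
seg 0: a=5, c=M0/2=0, d=(M1−M0)/(6·3)=499/1629, b=Δ0−h0·(2M0+M1)/6=-2945/543
seg 1: a=-3, c=M1/2=499/181, d=(M2−M1)/(6·2)=-5279/4344, b=Δ1−h1·(2M1+M2)/6=1546/543
seg 2: a=4, c=M2/2=-3283/724, d=(M3−M2)/(6·2)=5731/4344, b=Δ2−h2·(2M2+M3)/6=-769/1086
seg 3: a=-5, c=M3/2=612/181, d=(M4−M3)/(6·3)=-868/1629, b=Δ3−h3·(2M3+M4)/6=-1637/543
seg 4: a=2, c=M4/2=-256/181, d=(M5−M4)/(6·2)=128/543, b=Δ4−h4·(2M4+M5)/6=1567/543
t_q=7/2 → seg 1, τ=1/2; S=-3+1546/543·τ+499/181·τ²+-5279/4344·τ³=-12037/11584

  seg 0: a=5 b=-2945/543 c=0 d=499/1629
  seg 1: a=-3 b=1546/543 c=499/181 d=-5279/4344
  seg 2: a=4 b=-769/1086 c=-3283/724 d=5731/4344
  seg 3: a=-5 b=-1637/543 c=612/181 d=-868/1629
  seg 4: a=2 b=1567/543 c=-256/181 d=128/543
S(7/2) = -12037/11584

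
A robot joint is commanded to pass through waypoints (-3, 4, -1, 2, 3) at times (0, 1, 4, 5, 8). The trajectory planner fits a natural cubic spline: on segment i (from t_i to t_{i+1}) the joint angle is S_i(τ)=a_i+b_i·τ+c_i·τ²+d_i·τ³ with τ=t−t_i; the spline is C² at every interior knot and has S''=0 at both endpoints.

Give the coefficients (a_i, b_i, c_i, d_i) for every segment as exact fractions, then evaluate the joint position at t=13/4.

Δ: Δ0=7, Δ1=-5/3, Δ2=3, Δ3=1/3
row 1: diag=8, rhs=-52; c'=3/8, d'=-13/2
row 2: denom=8−3·3/8=55/8; d'=(28−3·-13/2)/(55/8)=76/11
row 3: denom=8−1·8/55=432/55; d'=(-16−1·76/11)/(432/55)=-35/12
back: M3=-35/12
back: M2=76/11−8/55·-35/12=22/3
back: M1=-13/2−3/8·22/3=-37/4
M: M0=0, M1=-37/4, M2=22/3, M3=-35/12, M4=0
seg 0: a=-3, c=M0/2=0, d=(M1−M0)/(6·1)=-37/24, b=Δ0−h0·(2M0+M1)/6=205/24
seg 1: a=4, c=M1/2=-37/8, d=(M2−M1)/(6·3)=199/216, b=Δ1−h1·(2M1+M2)/6=47/12
seg 2: a=-1, c=M2/2=11/3, d=(M3−M2)/(6·1)=-41/24, b=Δ2−h2·(2M2+M3)/6=25/24
seg 3: a=2, c=M3/2=-35/24, d=(M4−M3)/(6·3)=35/216, b=Δ3−h3·(2M3+M4)/6=13/4
t_q=13/4 → seg 1, τ=9/4; S=4+47/12·τ+-37/8·τ²+199/216·τ³=-55/512

  seg 0: a=-3 b=205/24 c=0 d=-37/24
  seg 1: a=4 b=47/12 c=-37/8 d=199/216
  seg 2: a=-1 b=25/24 c=11/3 d=-41/24
  seg 3: a=2 b=13/4 c=-35/24 d=35/216
S(13/4) = -55/512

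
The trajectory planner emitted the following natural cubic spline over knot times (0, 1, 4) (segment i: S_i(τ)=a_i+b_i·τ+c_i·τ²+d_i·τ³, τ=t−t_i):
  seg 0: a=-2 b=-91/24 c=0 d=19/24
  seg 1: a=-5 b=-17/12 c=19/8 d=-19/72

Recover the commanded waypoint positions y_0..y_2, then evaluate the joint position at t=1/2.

y_0=-2 y_1=-5 y_2=5
S(1/2) = -243/64

y_0 = S_0(0) = a_0 = -2
y_1 = S_1(0) = a_1 = -5
y_2 = S_1(3) = 5
t_q=1/2 is in segment 0 (τ=1/2); S_0(τ)=-243/64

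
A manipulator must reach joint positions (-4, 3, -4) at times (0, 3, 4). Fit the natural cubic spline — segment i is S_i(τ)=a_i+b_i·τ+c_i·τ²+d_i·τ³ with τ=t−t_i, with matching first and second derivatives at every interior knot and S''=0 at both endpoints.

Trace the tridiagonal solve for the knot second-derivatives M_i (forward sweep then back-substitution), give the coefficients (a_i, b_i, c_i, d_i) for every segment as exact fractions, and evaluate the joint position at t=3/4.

Δ: Δ0=7/3, Δ1=-7
row 1: diag=8, rhs=-56; c'=1/8, d'=-7
back: M1=-7
M: M0=0, M1=-7, M2=0
seg 0: a=-4, c=M0/2=0, d=(M1−M0)/(6·3)=-7/18, b=Δ0−h0·(2M0+M1)/6=35/6
seg 1: a=3, c=M1/2=-7/2, d=(M2−M1)/(6·1)=7/6, b=Δ1−h1·(2M1+M2)/6=-14/3
t_q=3/4 → seg 0, τ=3/4; S=-4+35/6·τ+0·τ²+-7/18·τ³=27/128

  seg 0: a=-4 b=35/6 c=0 d=-7/18
  seg 1: a=3 b=-14/3 c=-7/2 d=7/6
S(3/4) = 27/128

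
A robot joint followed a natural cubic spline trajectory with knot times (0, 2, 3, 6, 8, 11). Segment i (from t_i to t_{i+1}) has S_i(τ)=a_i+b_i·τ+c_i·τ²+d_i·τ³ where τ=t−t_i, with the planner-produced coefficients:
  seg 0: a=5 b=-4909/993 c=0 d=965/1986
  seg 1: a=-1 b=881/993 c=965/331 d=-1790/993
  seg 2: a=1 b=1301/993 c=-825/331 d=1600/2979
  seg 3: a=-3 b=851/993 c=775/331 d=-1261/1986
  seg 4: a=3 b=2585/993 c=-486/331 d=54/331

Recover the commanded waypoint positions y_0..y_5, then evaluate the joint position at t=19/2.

y_0 = S_0(0) = a_0 = 5
y_1 = S_1(0) = a_1 = -1
y_2 = S_2(0) = a_2 = 1
y_3 = S_3(0) = a_3 = -3
y_4 = S_4(0) = a_4 = 3
y_5 = S_4(3) = 2
t_q=19/2 is in segment 4 (τ=3/2); S_4(τ)=5497/1324

y_0=5 y_1=-1 y_2=1 y_3=-3 y_4=3 y_5=2
S(19/2) = 5497/1324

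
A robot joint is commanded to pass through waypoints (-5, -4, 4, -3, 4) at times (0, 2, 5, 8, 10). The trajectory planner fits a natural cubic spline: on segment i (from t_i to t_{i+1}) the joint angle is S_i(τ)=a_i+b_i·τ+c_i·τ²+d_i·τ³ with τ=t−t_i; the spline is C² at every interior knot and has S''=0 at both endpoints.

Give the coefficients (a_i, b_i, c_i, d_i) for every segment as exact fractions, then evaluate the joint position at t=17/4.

Δ: Δ0=1/2, Δ1=8/3, Δ2=-7/3, Δ3=7/2
row 1: diag=10, rhs=13; c'=3/10, d'=13/10
row 2: denom=12−3·3/10=111/10; d'=(-30−3·13/10)/(111/10)=-113/37
row 3: denom=10−3·10/37=340/37; d'=(35−3·-113/37)/(340/37)=817/170
back: M3=817/170
back: M2=-113/37−10/37·817/170=-74/17
back: M1=13/10−3/10·-74/17=443/170
M: M0=0, M1=443/170, M2=-74/17, M3=817/170, M4=0
seg 0: a=-5, c=M0/2=0, d=(M1−M0)/(6·2)=443/2040, b=Δ0−h0·(2M0+M1)/6=-94/255
seg 1: a=-4, c=M1/2=443/340, d=(M2−M1)/(6·3)=-1183/3060, b=Δ1−h1·(2M1+M2)/6=1141/510
seg 2: a=4, c=M2/2=-37/17, d=(M3−M2)/(6·3)=173/340, b=Δ2−h2·(2M2+M3)/6=-23/60
seg 3: a=-3, c=M3/2=817/340, d=(M4−M3)/(6·2)=-817/2040, b=Δ3−h3·(2M3+M4)/6=151/510
t_q=17/4 → seg 1, τ=9/4; S=-4+1141/510·τ+443/340·τ²+-1183/3060·τ³=14041/4352

  seg 0: a=-5 b=-94/255 c=0 d=443/2040
  seg 1: a=-4 b=1141/510 c=443/340 d=-1183/3060
  seg 2: a=4 b=-23/60 c=-37/17 d=173/340
  seg 3: a=-3 b=151/510 c=817/340 d=-817/2040
S(17/4) = 14041/4352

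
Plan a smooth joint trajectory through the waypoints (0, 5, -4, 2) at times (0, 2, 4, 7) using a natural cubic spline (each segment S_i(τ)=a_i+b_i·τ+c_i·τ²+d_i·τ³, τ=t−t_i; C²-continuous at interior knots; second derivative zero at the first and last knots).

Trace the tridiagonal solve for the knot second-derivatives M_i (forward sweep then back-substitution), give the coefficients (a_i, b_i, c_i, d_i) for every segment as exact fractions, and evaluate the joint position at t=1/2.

Δ: Δ0=5/2, Δ1=-9/2, Δ2=2
row 1: diag=8, rhs=-42; c'=1/4, d'=-21/4
row 2: denom=10−2·1/4=19/2; d'=(39−2·-21/4)/(19/2)=99/19
back: M2=99/19
back: M1=-21/4−1/4·99/19=-249/38
M: M0=0, M1=-249/38, M2=99/19, M3=0
seg 0: a=0, c=M0/2=0, d=(M1−M0)/(6·2)=-83/152, b=Δ0−h0·(2M0+M1)/6=89/19
seg 1: a=5, c=M1/2=-249/76, d=(M2−M1)/(6·2)=149/152, b=Δ1−h1·(2M1+M2)/6=-71/38
seg 2: a=-4, c=M2/2=99/38, d=(M3−M2)/(6·3)=-11/38, b=Δ2−h2·(2M2+M3)/6=-61/19
t_q=1/2 → seg 0, τ=1/2; S=0+89/19·τ+0·τ²+-83/152·τ³=2765/1216

  seg 0: a=0 b=89/19 c=0 d=-83/152
  seg 1: a=5 b=-71/38 c=-249/76 d=149/152
  seg 2: a=-4 b=-61/19 c=99/38 d=-11/38
S(1/2) = 2765/1216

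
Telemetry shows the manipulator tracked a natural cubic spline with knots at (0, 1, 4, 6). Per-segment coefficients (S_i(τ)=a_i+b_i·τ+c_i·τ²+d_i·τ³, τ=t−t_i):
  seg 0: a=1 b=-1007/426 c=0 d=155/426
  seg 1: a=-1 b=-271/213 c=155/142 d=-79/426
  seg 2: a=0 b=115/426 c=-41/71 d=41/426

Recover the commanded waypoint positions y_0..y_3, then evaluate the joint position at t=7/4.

y_0 = S_0(0) = a_0 = 1
y_1 = S_1(0) = a_1 = -1
y_2 = S_2(0) = a_2 = 0
y_3 = S_2(2) = -1
t_q=7/4 is in segment 1 (τ=3/4); S_1(τ)=-12891/9088

y_0=1 y_1=-1 y_2=0 y_3=-1
S(7/4) = -12891/9088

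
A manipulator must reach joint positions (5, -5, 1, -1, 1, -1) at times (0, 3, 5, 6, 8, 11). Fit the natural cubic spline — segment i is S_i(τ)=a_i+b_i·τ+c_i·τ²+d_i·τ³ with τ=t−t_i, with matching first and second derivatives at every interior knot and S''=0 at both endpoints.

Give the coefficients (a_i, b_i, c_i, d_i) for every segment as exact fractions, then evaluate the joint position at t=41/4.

  seg 0: a=5 b=-827/138 c=0 d=367/1242
  seg 1: a=-5 b=137/69 c=367/138 d=-99/92
  seg 2: a=1 b=-20/69 c=-262/69 d=48/23
  seg 3: a=-1 b=-112/69 c=170/69 d=-53/92
  seg 4: a=1 b=91/69 c=-137/138 d=137/1242
S(41/4) = 583/2944

Δ: Δ0=-10/3, Δ1=3, Δ2=-2, Δ3=1, Δ4=-2/3
row 1: diag=10, rhs=38; c'=1/5, d'=19/5
row 2: denom=6−2·1/5=28/5; d'=(-30−2·19/5)/(28/5)=-47/7
row 3: denom=6−1·5/28=163/28; d'=(18−1·-47/7)/(163/28)=692/163
row 4: denom=10−2·56/163=1518/163; d'=(-10−2·692/163)/(1518/163)=-137/69
back: M4=-137/69
back: M3=692/163−56/163·-137/69=340/69
back: M2=-47/7−5/28·340/69=-524/69
back: M1=19/5−1/5·-524/69=367/69
M: M0=0, M1=367/69, M2=-524/69, M3=340/69, M4=-137/69, M5=0
seg 0: a=5, c=M0/2=0, d=(M1−M0)/(6·3)=367/1242, b=Δ0−h0·(2M0+M1)/6=-827/138
seg 1: a=-5, c=M1/2=367/138, d=(M2−M1)/(6·2)=-99/92, b=Δ1−h1·(2M1+M2)/6=137/69
seg 2: a=1, c=M2/2=-262/69, d=(M3−M2)/(6·1)=48/23, b=Δ2−h2·(2M2+M3)/6=-20/69
seg 3: a=-1, c=M3/2=170/69, d=(M4−M3)/(6·2)=-53/92, b=Δ3−h3·(2M3+M4)/6=-112/69
seg 4: a=1, c=M4/2=-137/138, d=(M5−M4)/(6·3)=137/1242, b=Δ4−h4·(2M4+M5)/6=91/69
t_q=41/4 → seg 4, τ=9/4; S=1+91/69·τ+-137/138·τ²+137/1242·τ³=583/2944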